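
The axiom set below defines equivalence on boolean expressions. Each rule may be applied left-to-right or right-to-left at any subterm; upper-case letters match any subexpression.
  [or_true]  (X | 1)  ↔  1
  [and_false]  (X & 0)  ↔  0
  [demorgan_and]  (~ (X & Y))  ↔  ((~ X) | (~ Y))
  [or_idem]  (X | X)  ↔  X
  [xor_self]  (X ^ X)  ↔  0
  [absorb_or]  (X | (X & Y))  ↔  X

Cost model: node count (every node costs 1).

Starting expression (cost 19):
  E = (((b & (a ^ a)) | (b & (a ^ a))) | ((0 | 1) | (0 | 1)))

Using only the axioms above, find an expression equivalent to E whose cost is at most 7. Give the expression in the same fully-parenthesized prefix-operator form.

((b & 0) | (0 | 1))   [cost 7]

1. [or_idem →] ((b & (a ^ a)) | (b & (a ^ a)))  →  (b & (a ^ a));  E = ((b & (a ^ a)) | ((0 | 1) | (0 | 1)))
2. [or_idem →] ((0 | 1) | (0 | 1))  →  (0 | 1);  E = ((b & (a ^ a)) | (0 | 1))
3. [xor_self →] (a ^ a)  →  0;  cost 7 ≤ 7, done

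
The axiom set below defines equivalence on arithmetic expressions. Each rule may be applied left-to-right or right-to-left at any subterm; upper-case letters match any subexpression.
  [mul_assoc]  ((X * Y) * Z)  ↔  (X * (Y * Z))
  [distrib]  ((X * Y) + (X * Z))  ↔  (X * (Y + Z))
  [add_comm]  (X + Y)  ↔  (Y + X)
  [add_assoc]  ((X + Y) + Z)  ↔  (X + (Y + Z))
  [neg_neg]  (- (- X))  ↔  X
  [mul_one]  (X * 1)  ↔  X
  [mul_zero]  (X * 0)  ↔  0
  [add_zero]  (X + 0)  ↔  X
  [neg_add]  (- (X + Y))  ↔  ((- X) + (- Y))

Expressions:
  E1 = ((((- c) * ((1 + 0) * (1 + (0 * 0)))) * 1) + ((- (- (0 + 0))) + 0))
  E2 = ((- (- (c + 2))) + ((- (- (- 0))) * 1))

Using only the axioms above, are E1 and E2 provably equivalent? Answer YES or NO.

All listed rules preserve value, hence provable equivalence implies equal values everywhere; look for a separating assignment.
c=0 gives E1 ↦ 0, E2 ↦ 2; values differ ⇒ not provably equivalent.

NO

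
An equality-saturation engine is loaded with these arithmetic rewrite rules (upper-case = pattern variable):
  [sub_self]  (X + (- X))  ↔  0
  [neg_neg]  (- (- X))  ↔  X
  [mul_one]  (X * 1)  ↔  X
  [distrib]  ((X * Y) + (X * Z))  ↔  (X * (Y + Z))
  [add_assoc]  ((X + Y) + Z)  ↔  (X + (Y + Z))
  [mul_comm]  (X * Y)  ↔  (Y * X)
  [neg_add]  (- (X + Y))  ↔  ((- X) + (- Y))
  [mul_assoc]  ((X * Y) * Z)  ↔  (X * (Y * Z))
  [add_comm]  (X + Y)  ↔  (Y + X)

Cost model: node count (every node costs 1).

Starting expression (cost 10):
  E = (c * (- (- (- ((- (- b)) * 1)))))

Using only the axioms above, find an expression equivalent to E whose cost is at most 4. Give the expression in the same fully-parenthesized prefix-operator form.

step 1: mul_one (→) rewrites ((- (- b)) * 1) into (- (- b)), now (c * (- (- (- (- (- b))))))
step 2: neg_neg (→) rewrites (- (- (- b))) into (- b), now (c * (- (- (- b))))
step 3: neg_neg (→) rewrites (- (- (- b))) into (- b), reaching cost 4 (bound 4)

(c * (- b))   [cost 4]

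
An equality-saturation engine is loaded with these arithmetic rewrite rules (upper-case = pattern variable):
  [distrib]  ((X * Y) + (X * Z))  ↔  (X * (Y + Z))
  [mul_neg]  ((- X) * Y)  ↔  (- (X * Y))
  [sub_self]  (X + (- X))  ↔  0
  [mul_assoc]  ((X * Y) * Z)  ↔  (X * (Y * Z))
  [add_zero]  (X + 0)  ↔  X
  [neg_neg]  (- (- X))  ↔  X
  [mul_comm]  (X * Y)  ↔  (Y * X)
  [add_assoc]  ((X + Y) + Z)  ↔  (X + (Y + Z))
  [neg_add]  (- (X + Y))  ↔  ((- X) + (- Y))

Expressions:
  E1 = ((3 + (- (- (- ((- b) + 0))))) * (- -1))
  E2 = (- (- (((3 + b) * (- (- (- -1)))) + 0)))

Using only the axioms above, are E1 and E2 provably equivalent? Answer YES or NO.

YES

1. [add_zero →] ((- b) + 0)  →  (- b);  E1 = ((3 + (- (- (- (- b))))) * (- -1))
2. [neg_neg →] (- (- (- (- b))))  →  (- (- b));  E1 = ((3 + (- (- b))) * (- -1))
3. [neg_neg →] (- (- b))  →  b;  E1 = ((3 + b) * (- -1))
4. [neg_neg ←] -1  →  (- (- -1));  E1 = ((3 + b) * (- (- (- -1))))
5. [add_zero ←] ((3 + b) * (- (- (- -1))))  →  (((3 + b) * (- (- (- -1)))) + 0)
6. [neg_neg ←] (((3 + b) * (- (- (- -1)))) + 0)  →  (- (- (((3 + b) * (- (- (- -1)))) + 0)));  this is E2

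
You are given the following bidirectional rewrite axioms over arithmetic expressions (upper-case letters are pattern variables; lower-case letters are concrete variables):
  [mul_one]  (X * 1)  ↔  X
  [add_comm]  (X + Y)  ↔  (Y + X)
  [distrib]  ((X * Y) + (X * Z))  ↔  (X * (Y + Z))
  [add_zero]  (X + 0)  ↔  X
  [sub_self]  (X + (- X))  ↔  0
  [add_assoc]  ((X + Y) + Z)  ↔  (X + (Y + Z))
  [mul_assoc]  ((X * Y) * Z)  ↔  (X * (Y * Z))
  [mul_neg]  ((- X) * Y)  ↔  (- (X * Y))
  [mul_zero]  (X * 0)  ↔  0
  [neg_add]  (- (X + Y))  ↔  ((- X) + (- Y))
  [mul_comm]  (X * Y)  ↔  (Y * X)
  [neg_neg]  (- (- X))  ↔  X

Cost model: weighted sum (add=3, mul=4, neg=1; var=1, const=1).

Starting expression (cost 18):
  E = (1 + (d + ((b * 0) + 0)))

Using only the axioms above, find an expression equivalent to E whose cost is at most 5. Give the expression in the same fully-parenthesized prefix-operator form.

(1) (b * 0)  =[mul_zero →]=  0    ⊢ (1 + (d + (0 + 0)))
(2) (0 + 0)  =[add_zero →]=  0    ⊢ (1 + (d + 0))
(3) (d + 0)  =[add_zero →]=  d    ⊢ cost 5, within 5

(1 + d)   [cost 5]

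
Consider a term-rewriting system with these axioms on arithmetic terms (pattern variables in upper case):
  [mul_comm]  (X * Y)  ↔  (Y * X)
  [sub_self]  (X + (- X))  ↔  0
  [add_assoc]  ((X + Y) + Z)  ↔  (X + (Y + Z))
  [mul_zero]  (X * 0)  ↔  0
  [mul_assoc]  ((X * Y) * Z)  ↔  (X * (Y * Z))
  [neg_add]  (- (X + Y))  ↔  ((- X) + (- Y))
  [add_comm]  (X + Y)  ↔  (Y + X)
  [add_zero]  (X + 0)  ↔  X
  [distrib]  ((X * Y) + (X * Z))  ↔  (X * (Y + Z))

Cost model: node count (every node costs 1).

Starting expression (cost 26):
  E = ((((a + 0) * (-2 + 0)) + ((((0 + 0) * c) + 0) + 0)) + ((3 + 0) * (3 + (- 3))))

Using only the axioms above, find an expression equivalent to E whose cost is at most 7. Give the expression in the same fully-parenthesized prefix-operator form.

((0 * c) + (a * -2))   [cost 7]

step 1: add_zero (→) rewrites (((0 + 0) * c) + 0) into ((0 + 0) * c), now ((((a + 0) * (-2 + 0)) + (((0 + 0) * c) + 0)) + ((3 + 0) * (3 + (- 3))))
step 2: add_zero (→) rewrites (((0 + 0) * c) + 0) into ((0 + 0) * c), now ((((a + 0) * (-2 + 0)) + ((0 + 0) * c)) + ((3 + 0) * (3 + (- 3))))
step 3: add_zero (→) rewrites (3 + 0) into 3, now ((((a + 0) * (-2 + 0)) + ((0 + 0) * c)) + (3 * (3 + (- 3))))
step 4: add_zero (→) rewrites (-2 + 0) into -2, now ((((a + 0) * -2) + ((0 + 0) * c)) + (3 * (3 + (- 3))))
step 5: add_zero (→) rewrites (0 + 0) into 0, now ((((a + 0) * -2) + (0 * c)) + (3 * (3 + (- 3))))
step 6: sub_self (→) rewrites (3 + (- 3)) into 0, now ((((a + 0) * -2) + (0 * c)) + (3 * 0))
step 7: mul_zero (→) rewrites (3 * 0) into 0, now ((((a + 0) * -2) + (0 * c)) + 0)
step 8: add_comm (→) rewrites (((a + 0) * -2) + (0 * c)) into ((0 * c) + ((a + 0) * -2)), now (((0 * c) + ((a + 0) * -2)) + 0)
step 9: add_zero (→) rewrites (((0 * c) + ((a + 0) * -2)) + 0) into ((0 * c) + ((a + 0) * -2))
step 10: add_zero (→) rewrites (a + 0) into a, reaching cost 7 (bound 7)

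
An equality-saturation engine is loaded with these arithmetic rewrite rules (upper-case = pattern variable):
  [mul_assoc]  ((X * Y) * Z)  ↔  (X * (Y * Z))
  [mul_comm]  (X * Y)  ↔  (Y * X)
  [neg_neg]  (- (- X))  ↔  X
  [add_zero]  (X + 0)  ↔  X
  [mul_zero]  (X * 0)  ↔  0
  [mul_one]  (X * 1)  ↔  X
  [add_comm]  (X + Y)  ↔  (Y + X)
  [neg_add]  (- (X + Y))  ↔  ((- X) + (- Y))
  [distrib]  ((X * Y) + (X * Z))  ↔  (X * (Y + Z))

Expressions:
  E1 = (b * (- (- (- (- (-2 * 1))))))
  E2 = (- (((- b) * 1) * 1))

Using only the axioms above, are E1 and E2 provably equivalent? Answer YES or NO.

Every axiom is a valid identity, so a rewrite proof would force E1 and E2 to agree under every assignment.
At b=1: E1 = -2 but E2 = 1; they differ, so no derivation exists.

NO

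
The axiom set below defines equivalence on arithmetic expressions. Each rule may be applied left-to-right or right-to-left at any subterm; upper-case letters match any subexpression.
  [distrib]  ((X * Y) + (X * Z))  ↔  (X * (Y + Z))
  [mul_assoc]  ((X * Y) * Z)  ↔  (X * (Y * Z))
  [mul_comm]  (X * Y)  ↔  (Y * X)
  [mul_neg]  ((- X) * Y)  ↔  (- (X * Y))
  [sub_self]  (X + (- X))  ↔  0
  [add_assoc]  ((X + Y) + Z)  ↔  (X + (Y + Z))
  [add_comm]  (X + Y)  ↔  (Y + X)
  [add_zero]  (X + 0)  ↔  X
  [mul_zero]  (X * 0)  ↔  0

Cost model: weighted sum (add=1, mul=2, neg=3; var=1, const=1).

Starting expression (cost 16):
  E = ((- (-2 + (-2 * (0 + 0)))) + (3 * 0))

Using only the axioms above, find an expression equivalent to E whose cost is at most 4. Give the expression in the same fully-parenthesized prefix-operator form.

1. [add_zero →] (0 + 0)  →  0;  E = ((- (-2 + (-2 * 0))) + (3 * 0))
2. [mul_zero →] (3 * 0)  →  0;  E = ((- (-2 + (-2 * 0))) + 0)
3. [add_zero →] ((- (-2 + (-2 * 0))) + 0)  →  (- (-2 + (-2 * 0)))
4. [mul_zero →] (-2 * 0)  →  0;  E = (- (-2 + 0))
5. [add_zero →] (-2 + 0)  →  -2;  cost 4 ≤ 4, done

(- -2)   [cost 4]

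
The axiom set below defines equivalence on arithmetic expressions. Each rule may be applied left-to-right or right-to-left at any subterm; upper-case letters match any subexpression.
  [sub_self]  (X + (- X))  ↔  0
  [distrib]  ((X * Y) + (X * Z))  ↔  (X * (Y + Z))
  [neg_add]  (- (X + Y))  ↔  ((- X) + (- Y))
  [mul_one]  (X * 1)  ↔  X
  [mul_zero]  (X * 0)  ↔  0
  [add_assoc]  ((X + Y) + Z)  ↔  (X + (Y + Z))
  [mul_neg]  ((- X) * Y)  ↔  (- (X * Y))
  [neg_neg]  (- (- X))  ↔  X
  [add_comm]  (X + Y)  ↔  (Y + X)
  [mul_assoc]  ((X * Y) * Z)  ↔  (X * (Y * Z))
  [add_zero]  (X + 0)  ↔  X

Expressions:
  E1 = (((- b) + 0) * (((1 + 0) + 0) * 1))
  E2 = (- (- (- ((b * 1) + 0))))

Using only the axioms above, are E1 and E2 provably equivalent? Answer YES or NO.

YES

step 1: add_zero (→) rewrites (1 + 0) into 1, now (((- b) + 0) * ((1 + 0) * 1))
step 2: mul_one (→) rewrites ((1 + 0) * 1) into (1 + 0), now (((- b) + 0) * (1 + 0))
step 3: add_zero (→) rewrites (1 + 0) into 1, now (((- b) + 0) * 1)
step 4: mul_one (→) rewrites (((- b) + 0) * 1) into ((- b) + 0)
step 5: add_zero (→) rewrites ((- b) + 0) into (- b)
step 6: mul_one (←) rewrites b into (b * 1), now (- (b * 1))
step 7: add_zero (←) rewrites (b * 1) into ((b * 1) + 0), now (- ((b * 1) + 0))
step 8: neg_neg (←) rewrites (- ((b * 1) + 0)) into (- (- (- ((b * 1) + 0)))), which is E2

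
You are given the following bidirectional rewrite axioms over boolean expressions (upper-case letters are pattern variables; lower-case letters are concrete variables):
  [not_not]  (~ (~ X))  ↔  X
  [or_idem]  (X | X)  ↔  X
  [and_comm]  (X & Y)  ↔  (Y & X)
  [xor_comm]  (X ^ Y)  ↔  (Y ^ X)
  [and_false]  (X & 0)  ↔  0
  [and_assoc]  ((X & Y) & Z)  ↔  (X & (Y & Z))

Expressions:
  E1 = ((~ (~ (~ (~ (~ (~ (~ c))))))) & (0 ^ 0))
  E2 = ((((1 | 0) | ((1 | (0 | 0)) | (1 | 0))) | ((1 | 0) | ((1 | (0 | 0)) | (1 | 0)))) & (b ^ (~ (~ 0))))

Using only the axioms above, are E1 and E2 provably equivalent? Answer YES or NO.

NO

Every axiom is a valid identity, so a rewrite proof would force E1 and E2 to agree under every assignment.
At b=1, c=0: E1 = 0 but E2 = 1; they differ, so no derivation exists.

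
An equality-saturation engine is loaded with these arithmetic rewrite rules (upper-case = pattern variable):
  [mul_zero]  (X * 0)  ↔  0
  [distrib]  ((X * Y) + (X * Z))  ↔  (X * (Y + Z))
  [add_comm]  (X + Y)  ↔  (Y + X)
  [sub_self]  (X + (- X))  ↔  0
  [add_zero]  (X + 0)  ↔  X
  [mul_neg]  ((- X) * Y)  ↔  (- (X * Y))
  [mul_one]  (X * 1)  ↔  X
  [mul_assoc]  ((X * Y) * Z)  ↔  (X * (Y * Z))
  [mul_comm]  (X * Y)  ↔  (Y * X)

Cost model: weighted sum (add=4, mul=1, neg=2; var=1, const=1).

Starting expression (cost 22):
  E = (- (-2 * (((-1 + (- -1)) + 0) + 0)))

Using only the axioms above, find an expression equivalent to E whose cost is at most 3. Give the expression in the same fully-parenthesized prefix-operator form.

(- 0)   [cost 3]

(1) (-1 + (- -1))  =[sub_self →]=  0    ⊢ (- (-2 * ((0 + 0) + 0)))
(2) (0 + 0)  =[add_zero →]=  0    ⊢ (- (-2 * (0 + 0)))
(3) (0 + 0)  =[add_zero →]=  0    ⊢ (- (-2 * 0))
(4) (-2 * 0)  =[mul_zero →]=  0    ⊢ cost 3, within 3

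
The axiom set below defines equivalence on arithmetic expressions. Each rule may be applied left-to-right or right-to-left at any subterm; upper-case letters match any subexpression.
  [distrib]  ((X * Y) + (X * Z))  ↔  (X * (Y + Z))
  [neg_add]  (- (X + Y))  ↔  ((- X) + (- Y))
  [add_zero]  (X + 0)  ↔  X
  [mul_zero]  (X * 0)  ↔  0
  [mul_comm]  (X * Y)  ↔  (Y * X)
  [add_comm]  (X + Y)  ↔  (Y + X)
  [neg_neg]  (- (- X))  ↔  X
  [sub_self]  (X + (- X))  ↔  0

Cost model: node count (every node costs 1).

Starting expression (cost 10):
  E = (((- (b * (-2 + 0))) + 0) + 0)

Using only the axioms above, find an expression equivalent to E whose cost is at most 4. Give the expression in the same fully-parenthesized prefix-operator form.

(- (b * -2))   [cost 4]

(1) (((- (b * (-2 + 0))) + 0) + 0)  =[add_zero →]=  ((- (b * (-2 + 0))) + 0)
(2) (-2 + 0)  =[add_zero →]=  -2    ⊢ ((- (b * -2)) + 0)
(3) ((- (b * -2)) + 0)  =[add_zero →]=  (- (b * -2))    ⊢ cost 4, within 4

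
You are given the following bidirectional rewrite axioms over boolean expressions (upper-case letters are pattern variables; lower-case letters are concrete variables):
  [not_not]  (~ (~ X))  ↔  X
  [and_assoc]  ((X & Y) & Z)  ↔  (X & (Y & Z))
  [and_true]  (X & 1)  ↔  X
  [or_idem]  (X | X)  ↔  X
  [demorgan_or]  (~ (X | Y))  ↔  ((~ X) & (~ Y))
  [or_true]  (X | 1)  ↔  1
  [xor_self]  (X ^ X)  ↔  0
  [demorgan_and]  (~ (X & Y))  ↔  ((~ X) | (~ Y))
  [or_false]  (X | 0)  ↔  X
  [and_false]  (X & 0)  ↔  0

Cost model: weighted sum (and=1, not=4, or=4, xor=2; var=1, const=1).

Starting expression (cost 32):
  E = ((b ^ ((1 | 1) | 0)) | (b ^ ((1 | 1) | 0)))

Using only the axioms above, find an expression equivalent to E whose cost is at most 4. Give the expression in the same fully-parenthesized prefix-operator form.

(b ^ 1)   [cost 4]

(1) ((b ^ ((1 | 1) | 0)) | (b ^ ((1 | 1) | 0)))  =[or_idem →]=  (b ^ ((1 | 1) | 0))
(2) ((1 | 1) | 0)  =[or_false →]=  (1 | 1)    ⊢ (b ^ (1 | 1))
(3) (1 | 1)  =[or_true →]=  1    ⊢ cost 4, within 4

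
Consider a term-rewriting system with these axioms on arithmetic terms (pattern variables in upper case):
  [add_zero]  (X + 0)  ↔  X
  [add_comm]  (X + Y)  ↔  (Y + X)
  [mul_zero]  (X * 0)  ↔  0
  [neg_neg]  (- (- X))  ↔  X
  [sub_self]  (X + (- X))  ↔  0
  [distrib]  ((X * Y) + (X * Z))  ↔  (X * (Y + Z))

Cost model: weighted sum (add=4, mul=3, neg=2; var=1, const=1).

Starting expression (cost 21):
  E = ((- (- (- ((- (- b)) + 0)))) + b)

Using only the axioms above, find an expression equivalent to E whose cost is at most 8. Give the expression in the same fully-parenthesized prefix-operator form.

((- b) + b)   [cost 8]

(1) (- (- (- ((- (- b)) + 0))))  =[neg_neg →]=  (- ((- (- b)) + 0))    ⊢ ((- ((- (- b)) + 0)) + b)
(2) (- (- b))  =[neg_neg →]=  b    ⊢ ((- (b + 0)) + b)
(3) (b + 0)  =[add_zero →]=  b    ⊢ cost 8, within 8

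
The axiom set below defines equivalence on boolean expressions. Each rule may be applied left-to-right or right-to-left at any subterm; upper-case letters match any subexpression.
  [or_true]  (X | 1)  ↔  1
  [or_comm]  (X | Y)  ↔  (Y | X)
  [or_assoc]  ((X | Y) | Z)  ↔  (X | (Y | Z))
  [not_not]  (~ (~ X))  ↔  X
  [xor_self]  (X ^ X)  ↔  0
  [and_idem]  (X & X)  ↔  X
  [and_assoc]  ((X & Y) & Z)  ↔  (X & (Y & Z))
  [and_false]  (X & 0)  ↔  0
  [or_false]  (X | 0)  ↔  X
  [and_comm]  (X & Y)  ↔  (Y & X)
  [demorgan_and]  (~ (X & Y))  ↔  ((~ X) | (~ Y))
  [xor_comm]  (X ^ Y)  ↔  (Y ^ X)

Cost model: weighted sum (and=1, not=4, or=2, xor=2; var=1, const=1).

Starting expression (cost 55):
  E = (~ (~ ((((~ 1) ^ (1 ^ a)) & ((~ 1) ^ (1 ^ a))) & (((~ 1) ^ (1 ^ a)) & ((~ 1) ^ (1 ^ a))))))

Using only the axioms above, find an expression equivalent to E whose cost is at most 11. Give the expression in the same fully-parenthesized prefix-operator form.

((~ 1) ^ (1 ^ a))   [cost 11]

1. [and_idem →] ((((~ 1) ^ (1 ^ a)) & ((~ 1) ^ (1 ^ a))) & (((~ 1) ^ (1 ^ a)) & ((~ 1) ^ (1 ^ a))))  →  (((~ 1) ^ (1 ^ a)) & ((~ 1) ^ (1 ^ a)));  E = (~ (~ (((~ 1) ^ (1 ^ a)) & ((~ 1) ^ (1 ^ a)))))
2. [not_not →] (~ (~ (((~ 1) ^ (1 ^ a)) & ((~ 1) ^ (1 ^ a)))))  →  (((~ 1) ^ (1 ^ a)) & ((~ 1) ^ (1 ^ a)))
3. [and_idem →] (((~ 1) ^ (1 ^ a)) & ((~ 1) ^ (1 ^ a)))  →  ((~ 1) ^ (1 ^ a));  cost 11 ≤ 11, done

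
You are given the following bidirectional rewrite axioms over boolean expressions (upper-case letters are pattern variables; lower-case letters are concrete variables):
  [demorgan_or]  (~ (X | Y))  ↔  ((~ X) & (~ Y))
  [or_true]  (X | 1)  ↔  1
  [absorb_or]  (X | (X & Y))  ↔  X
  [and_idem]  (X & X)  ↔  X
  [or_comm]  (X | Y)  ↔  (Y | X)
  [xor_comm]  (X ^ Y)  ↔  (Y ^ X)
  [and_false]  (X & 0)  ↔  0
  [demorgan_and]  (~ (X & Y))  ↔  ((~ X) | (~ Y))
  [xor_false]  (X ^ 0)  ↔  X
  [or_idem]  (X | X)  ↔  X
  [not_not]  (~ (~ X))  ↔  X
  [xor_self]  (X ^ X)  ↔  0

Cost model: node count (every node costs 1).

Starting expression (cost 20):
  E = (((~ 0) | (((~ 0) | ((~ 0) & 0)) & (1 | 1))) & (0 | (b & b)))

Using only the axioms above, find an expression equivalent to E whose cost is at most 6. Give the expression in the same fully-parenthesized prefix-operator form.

((~ 0) & (0 | b))   [cost 6]

1. [absorb_or →] ((~ 0) | ((~ 0) & 0))  →  (~ 0);  E = (((~ 0) | ((~ 0) & (1 | 1))) & (0 | (b & b)))
2. [or_idem →] (1 | 1)  →  1;  E = (((~ 0) | ((~ 0) & 1)) & (0 | (b & b)))
3. [absorb_or →] ((~ 0) | ((~ 0) & 1))  →  (~ 0);  E = ((~ 0) & (0 | (b & b)))
4. [and_idem →] (b & b)  →  b;  cost 6 ≤ 6, done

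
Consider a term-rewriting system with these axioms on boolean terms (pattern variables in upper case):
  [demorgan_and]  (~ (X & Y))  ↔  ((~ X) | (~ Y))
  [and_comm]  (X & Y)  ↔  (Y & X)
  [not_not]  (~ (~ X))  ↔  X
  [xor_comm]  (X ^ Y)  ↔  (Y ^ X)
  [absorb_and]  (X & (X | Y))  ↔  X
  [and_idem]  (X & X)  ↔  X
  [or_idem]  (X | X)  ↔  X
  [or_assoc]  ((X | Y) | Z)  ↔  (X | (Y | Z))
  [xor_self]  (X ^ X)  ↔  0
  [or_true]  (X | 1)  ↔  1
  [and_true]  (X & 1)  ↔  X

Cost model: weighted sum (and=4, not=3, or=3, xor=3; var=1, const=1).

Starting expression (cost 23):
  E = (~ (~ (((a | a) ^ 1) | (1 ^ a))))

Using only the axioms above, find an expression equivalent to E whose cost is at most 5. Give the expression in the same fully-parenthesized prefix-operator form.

1. [not_not →] (~ (~ (((a | a) ^ 1) | (1 ^ a))))  →  (((a | a) ^ 1) | (1 ^ a))
2. [xor_comm →] (1 ^ a)  →  (a ^ 1);  E = (((a | a) ^ 1) | (a ^ 1))
3. [or_idem →] (a | a)  →  a;  E = ((a ^ 1) | (a ^ 1))
4. [or_idem →] ((a ^ 1) | (a ^ 1))  →  (a ^ 1);  cost 5 ≤ 5, done

(a ^ 1)   [cost 5]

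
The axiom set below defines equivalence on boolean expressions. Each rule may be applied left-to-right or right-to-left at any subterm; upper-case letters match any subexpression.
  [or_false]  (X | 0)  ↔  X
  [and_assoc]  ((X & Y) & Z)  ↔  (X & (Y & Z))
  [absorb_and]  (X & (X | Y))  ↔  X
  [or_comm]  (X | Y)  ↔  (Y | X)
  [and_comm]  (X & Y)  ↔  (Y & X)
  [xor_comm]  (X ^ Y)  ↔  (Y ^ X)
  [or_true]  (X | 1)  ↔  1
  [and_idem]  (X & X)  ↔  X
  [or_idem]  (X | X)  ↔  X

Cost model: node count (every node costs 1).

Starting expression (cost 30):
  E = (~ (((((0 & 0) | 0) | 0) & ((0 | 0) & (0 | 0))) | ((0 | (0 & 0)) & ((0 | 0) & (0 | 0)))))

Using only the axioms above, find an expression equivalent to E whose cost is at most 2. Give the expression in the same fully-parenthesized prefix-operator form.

(1) (((0 & 0) | 0) | 0)  =[or_false →]=  ((0 & 0) | 0)    ⊢ (~ ((((0 & 0) | 0) & ((0 | 0) & (0 | 0))) | ((0 | (0 & 0)) & ((0 | 0) & (0 | 0)))))
(2) (0 | (0 & 0))  =[or_comm →]=  ((0 & 0) | 0)    ⊢ (~ ((((0 & 0) | 0) & ((0 | 0) & (0 | 0))) | (((0 & 0) | 0) & ((0 | 0) & (0 | 0)))))
(3) ((((0 & 0) | 0) & ((0 | 0) & (0 | 0))) | (((0 & 0) | 0) & ((0 | 0) & (0 | 0))))  =[or_idem →]=  (((0 & 0) | 0) & ((0 | 0) & (0 | 0)))    ⊢ (~ (((0 & 0) | 0) & ((0 | 0) & (0 | 0))))
(4) ((0 | 0) & (0 | 0))  =[and_idem →]=  (0 | 0)    ⊢ (~ (((0 & 0) | 0) & (0 | 0)))
(5) (0 & 0)  =[and_idem →]=  0    ⊢ (~ ((0 | 0) & (0 | 0)))
(6) (0 | 0)  =[or_false →]=  0    ⊢ (~ (0 & (0 | 0)))
(7) (0 | 0)  =[or_false →]=  0    ⊢ (~ (0 & 0))
(8) (0 & 0)  =[and_idem →]=  0    ⊢ cost 2, within 2

(~ 0)   [cost 2]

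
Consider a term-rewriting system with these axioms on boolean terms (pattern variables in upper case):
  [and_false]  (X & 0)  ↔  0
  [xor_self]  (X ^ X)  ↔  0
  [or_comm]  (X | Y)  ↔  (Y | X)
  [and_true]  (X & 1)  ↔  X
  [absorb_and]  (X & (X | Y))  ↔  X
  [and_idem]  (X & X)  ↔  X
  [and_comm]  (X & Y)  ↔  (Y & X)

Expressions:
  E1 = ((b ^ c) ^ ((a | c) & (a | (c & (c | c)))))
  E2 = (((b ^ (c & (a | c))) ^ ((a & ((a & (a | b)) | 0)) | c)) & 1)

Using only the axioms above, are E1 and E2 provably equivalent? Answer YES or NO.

YES

(1) (c & (c | c))  =[absorb_and →]=  c    ⊢ ((b ^ c) ^ ((a | c) & (a | c)))
(2) ((a | c) & (a | c))  =[and_idem →]=  (a | c)    ⊢ ((b ^ c) ^ (a | c))
(3) (a | c)  =[or_comm →]=  (c | a)    ⊢ ((b ^ c) ^ (c | a))
(4) a  =[absorb_and ←]=  (a & (a | 0))    ⊢ ((b ^ c) ^ (c | (a & (a | 0))))
(5) c  =[absorb_and ←]=  (c & (c | a))    ⊢ ((b ^ (c & (c | a))) ^ (c | (a & (a | 0))))
(6) ((b ^ (c & (c | a))) ^ (c | (a & (a | 0))))  =[and_true ←]=  (((b ^ (c & (c | a))) ^ (c | (a & (a | 0)))) & 1)
(7) (c | (a & (a | 0)))  =[or_comm →]=  ((a & (a | 0)) | c)    ⊢ (((b ^ (c & (c | a))) ^ ((a & (a | 0)) | c)) & 1)
(8) (c | a)  =[or_comm →]=  (a | c)    ⊢ (((b ^ (c & (a | c))) ^ ((a & (a | 0)) | c)) & 1)
(9) a  =[absorb_and ←]=  (a & (a | b))    ⊢ E2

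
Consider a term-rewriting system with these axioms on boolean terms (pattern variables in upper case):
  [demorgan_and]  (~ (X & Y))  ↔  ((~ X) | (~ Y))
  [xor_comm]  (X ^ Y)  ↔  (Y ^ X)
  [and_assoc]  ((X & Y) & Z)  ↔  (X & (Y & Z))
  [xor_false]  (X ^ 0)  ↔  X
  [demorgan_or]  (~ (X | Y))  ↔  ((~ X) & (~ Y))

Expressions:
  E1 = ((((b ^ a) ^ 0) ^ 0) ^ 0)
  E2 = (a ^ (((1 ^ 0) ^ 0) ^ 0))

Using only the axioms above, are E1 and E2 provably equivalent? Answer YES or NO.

The axioms are sound identities: if E1 ↔* E2 then E1 and E2 evaluate identically under any assignment.
Under a=0, b=0: E1 evaluates to 0, E2 to 1. Distinct ⇒ no rewrite sequence connects them.

NO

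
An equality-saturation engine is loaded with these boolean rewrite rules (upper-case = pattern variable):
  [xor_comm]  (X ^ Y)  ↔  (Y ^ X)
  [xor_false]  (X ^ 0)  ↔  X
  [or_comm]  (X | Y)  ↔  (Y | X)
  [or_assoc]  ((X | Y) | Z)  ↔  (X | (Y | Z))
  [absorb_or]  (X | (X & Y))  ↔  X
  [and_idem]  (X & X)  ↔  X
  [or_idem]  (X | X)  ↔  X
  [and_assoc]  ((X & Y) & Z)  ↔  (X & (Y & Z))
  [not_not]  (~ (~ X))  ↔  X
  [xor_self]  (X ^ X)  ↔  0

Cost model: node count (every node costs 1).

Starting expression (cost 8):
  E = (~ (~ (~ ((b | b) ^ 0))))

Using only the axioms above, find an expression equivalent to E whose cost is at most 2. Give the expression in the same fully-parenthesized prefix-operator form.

(~ b)   [cost 2]

step 1: or_idem (→) rewrites (b | b) into b, now (~ (~ (~ (b ^ 0))))
step 2: not_not (→) rewrites (~ (~ (b ^ 0))) into (b ^ 0), now (~ (b ^ 0))
step 3: xor_false (→) rewrites (b ^ 0) into b, reaching cost 2 (bound 2)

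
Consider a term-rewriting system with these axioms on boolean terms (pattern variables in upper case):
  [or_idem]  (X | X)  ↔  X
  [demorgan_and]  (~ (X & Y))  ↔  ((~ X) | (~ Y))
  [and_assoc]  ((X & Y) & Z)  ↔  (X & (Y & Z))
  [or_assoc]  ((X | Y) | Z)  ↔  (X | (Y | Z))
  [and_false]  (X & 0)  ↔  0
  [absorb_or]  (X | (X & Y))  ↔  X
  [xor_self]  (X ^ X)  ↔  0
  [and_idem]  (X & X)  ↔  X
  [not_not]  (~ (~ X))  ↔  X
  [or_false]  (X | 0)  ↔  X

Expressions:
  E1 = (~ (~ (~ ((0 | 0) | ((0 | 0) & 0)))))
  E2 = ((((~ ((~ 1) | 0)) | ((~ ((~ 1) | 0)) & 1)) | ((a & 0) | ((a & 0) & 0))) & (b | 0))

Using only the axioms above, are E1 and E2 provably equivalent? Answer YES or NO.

The axioms are sound identities: if E1 ↔* E2 then E1 and E2 evaluate identically under any assignment.
Under a=0, b=0: E1 evaluates to 1, E2 to 0. Distinct ⇒ no rewrite sequence connects them.

NO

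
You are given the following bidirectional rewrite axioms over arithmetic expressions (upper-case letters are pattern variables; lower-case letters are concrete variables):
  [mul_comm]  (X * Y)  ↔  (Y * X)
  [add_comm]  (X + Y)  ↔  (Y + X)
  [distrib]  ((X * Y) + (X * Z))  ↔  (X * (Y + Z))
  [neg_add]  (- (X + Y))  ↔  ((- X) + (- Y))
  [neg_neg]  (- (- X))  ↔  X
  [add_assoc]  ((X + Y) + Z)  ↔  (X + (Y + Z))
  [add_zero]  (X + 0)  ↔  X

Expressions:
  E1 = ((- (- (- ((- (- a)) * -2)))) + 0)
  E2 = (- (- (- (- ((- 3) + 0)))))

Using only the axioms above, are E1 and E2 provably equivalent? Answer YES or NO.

NO

All listed rules preserve value, hence provable equivalence implies equal values everywhere; look for a separating assignment.
a=0 gives E1 ↦ 0, E2 ↦ -3; values differ ⇒ not provably equivalent.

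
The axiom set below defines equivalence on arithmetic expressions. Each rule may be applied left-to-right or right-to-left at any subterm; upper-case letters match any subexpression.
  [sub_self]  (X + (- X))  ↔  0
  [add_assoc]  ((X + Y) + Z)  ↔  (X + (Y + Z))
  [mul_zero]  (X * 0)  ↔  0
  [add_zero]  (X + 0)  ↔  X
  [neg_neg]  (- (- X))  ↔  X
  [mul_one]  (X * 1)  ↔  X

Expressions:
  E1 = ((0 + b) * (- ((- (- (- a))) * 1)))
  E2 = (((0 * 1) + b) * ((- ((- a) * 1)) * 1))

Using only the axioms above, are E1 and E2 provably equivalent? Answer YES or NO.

(1) ((- (- (- a))) * 1)  =[mul_one →]=  (- (- (- a)))    ⊢ ((0 + b) * (- (- (- (- a)))))
(2) (- (- (- a)))  =[neg_neg →]=  (- a)    ⊢ ((0 + b) * (- (- a)))
(3) (- (- a))  =[neg_neg →]=  a    ⊢ ((0 + b) * a)
(4) 0  =[mul_one ←]=  (0 * 1)    ⊢ (((0 * 1) + b) * a)
(5) a  =[neg_neg ←]=  (- (- a))    ⊢ (((0 * 1) + b) * (- (- a)))
(6) (- a)  =[mul_one ←]=  ((- a) * 1)    ⊢ (((0 * 1) + b) * (- ((- a) * 1)))
(7) (- ((- a) * 1))  =[mul_one ←]=  ((- ((- a) * 1)) * 1)    ⊢ E2

YES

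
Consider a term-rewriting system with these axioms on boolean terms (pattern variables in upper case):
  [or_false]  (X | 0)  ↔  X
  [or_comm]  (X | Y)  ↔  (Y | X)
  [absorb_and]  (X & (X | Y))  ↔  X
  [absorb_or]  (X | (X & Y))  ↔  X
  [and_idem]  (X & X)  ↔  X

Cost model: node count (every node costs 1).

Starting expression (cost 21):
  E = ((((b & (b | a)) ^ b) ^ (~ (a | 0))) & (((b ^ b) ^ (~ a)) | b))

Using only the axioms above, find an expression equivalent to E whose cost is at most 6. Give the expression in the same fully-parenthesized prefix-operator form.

1. [or_false →] (a | 0)  →  a;  E = ((((b & (b | a)) ^ b) ^ (~ a)) & (((b ^ b) ^ (~ a)) | b))
2. [absorb_and →] (b & (b | a))  →  b;  E = (((b ^ b) ^ (~ a)) & (((b ^ b) ^ (~ a)) | b))
3. [absorb_and →] (((b ^ b) ^ (~ a)) & (((b ^ b) ^ (~ a)) | b))  →  ((b ^ b) ^ (~ a));  cost 6 ≤ 6, done

((b ^ b) ^ (~ a))   [cost 6]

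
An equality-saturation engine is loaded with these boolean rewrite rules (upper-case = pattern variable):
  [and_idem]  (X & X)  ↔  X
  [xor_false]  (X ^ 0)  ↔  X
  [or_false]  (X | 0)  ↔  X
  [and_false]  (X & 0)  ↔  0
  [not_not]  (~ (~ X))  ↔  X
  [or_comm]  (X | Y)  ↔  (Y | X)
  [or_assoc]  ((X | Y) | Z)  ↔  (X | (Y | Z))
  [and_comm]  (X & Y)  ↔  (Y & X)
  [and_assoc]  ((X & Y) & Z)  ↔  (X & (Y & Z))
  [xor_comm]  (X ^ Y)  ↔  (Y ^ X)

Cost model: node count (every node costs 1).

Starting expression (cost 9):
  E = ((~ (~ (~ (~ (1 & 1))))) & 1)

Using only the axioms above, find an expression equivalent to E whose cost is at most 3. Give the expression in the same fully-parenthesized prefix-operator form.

(1 & 1)   [cost 3]

step 1: and_idem (→) rewrites (1 & 1) into 1, now ((~ (~ (~ (~ 1)))) & 1)
step 2: not_not (→) rewrites (~ (~ (~ 1))) into (~ 1), now ((~ (~ 1)) & 1)
step 3: not_not (→) rewrites (~ (~ 1)) into 1, reaching cost 3 (bound 3)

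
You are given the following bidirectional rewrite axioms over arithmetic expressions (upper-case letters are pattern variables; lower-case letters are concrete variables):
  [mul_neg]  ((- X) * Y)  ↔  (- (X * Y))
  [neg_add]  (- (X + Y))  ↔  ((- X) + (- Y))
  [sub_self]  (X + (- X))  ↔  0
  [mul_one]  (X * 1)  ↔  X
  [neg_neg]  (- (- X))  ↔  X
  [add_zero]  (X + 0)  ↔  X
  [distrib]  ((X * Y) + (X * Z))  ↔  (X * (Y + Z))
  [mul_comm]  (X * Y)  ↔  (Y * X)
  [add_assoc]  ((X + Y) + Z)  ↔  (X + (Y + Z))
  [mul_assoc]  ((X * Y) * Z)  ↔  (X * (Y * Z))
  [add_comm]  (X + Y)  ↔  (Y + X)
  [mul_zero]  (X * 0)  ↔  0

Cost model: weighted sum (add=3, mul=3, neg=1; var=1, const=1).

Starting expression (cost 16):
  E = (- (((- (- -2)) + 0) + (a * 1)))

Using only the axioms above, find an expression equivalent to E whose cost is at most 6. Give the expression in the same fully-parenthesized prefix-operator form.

(- (-2 + a))   [cost 6]

step 1: neg_neg (→) rewrites (- (- -2)) into -2, now (- ((-2 + 0) + (a * 1)))
step 2: mul_one (→) rewrites (a * 1) into a, now (- ((-2 + 0) + a))
step 3: add_zero (→) rewrites (-2 + 0) into -2, reaching cost 6 (bound 6)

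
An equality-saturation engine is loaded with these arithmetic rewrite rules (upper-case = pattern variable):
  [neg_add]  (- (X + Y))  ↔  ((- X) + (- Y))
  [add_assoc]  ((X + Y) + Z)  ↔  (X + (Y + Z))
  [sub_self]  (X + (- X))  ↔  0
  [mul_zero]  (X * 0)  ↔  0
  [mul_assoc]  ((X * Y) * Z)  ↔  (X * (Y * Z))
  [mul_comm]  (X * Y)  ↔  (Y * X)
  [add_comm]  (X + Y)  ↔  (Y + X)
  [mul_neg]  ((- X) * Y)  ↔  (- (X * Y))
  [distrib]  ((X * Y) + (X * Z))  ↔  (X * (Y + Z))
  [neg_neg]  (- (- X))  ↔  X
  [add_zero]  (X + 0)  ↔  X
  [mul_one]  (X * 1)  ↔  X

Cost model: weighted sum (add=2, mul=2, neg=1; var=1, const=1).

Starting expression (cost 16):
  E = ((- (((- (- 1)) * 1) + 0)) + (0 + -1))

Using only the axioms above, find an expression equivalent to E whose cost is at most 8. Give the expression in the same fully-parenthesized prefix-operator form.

1. [neg_neg →] (- (- 1))  →  1;  E = ((- ((1 * 1) + 0)) + (0 + -1))
2. [add_zero →] ((1 * 1) + 0)  →  (1 * 1);  E = ((- (1 * 1)) + (0 + -1))
3. [mul_one →] (1 * 1)  →  1;  cost 8 ≤ 8, done

((- 1) + (0 + -1))   [cost 8]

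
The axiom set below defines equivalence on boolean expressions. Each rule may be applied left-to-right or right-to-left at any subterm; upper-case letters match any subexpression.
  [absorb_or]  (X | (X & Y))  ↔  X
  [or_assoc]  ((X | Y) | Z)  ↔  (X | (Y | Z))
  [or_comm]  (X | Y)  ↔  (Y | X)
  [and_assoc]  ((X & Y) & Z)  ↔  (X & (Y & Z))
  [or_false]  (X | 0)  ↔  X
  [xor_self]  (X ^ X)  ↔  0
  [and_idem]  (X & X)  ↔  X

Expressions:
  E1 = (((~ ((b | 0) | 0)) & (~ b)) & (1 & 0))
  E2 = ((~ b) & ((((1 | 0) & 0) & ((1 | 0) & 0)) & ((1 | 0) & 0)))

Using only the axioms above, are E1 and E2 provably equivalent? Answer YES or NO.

1. [or_false →] (b | 0)  →  b;  E1 = (((~ (b | 0)) & (~ b)) & (1 & 0))
2. [or_false →] (b | 0)  →  b;  E1 = (((~ b) & (~ b)) & (1 & 0))
3. [and_idem →] ((~ b) & (~ b))  →  (~ b);  E1 = ((~ b) & (1 & 0))
4. [or_false ←] 1  →  (1 | 0);  E1 = ((~ b) & ((1 | 0) & 0))
5. [and_idem ←] ((1 | 0) & 0)  →  (((1 | 0) & 0) & ((1 | 0) & 0));  E1 = ((~ b) & (((1 | 0) & 0) & ((1 | 0) & 0)))
6. [and_idem ←] ((1 | 0) & 0)  →  (((1 | 0) & 0) & ((1 | 0) & 0));  this is E2

YES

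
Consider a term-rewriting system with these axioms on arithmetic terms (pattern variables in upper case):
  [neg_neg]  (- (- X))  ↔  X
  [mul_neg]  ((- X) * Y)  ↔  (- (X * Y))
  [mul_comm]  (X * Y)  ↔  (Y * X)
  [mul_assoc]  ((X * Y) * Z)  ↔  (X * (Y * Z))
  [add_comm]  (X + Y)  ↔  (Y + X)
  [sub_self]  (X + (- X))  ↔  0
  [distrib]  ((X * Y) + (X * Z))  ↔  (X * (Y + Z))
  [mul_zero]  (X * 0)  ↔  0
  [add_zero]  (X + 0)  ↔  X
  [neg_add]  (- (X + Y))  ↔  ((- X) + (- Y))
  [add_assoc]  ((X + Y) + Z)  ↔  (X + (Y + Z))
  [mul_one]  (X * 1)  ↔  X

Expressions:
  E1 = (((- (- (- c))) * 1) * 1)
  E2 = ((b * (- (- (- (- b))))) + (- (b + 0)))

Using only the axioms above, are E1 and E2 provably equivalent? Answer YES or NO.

The axioms are sound identities: if E1 ↔* E2 then E1 and E2 evaluate identically under any assignment.
Under b=0, c=1: E1 evaluates to -1, E2 to 0. Distinct ⇒ no rewrite sequence connects them.

NO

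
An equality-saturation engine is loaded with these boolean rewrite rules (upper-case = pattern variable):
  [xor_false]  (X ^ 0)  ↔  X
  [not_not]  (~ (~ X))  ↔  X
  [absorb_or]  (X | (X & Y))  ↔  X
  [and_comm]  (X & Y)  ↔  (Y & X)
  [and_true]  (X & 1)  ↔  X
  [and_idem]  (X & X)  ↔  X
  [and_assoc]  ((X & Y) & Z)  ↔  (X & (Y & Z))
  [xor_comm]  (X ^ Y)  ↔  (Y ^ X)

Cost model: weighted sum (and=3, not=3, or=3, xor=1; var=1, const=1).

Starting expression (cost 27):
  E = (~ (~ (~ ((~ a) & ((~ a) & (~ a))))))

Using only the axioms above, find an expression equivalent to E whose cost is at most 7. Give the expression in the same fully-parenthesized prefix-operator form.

1. [and_idem →] ((~ a) & (~ a))  →  (~ a);  E = (~ (~ (~ ((~ a) & (~ a)))))
2. [and_idem →] ((~ a) & (~ a))  →  (~ a);  E = (~ (~ (~ (~ a))))
3. [not_not →] (~ (~ (~ (~ a))))  →  (~ (~ a));  cost 7 ≤ 7, done

(~ (~ a))   [cost 7]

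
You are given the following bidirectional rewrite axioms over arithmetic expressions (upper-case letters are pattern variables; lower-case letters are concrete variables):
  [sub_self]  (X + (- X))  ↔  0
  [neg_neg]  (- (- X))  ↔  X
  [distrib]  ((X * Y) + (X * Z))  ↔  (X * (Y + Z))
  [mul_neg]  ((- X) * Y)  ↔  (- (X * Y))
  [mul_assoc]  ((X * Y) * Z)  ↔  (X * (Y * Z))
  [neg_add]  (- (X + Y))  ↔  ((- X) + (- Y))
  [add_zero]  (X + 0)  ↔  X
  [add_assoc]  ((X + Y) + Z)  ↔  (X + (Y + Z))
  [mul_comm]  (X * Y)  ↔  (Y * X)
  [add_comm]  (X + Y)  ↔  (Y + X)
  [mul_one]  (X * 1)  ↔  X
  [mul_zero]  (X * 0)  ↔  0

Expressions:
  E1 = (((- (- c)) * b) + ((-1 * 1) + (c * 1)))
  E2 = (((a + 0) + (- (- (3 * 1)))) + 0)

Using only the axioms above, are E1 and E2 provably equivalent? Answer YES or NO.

NO

The axioms are sound identities: if E1 ↔* E2 then E1 and E2 evaluate identically under any assignment.
Under a=0, b=0, c=0: E1 evaluates to -1, E2 to 3. Distinct ⇒ no rewrite sequence connects them.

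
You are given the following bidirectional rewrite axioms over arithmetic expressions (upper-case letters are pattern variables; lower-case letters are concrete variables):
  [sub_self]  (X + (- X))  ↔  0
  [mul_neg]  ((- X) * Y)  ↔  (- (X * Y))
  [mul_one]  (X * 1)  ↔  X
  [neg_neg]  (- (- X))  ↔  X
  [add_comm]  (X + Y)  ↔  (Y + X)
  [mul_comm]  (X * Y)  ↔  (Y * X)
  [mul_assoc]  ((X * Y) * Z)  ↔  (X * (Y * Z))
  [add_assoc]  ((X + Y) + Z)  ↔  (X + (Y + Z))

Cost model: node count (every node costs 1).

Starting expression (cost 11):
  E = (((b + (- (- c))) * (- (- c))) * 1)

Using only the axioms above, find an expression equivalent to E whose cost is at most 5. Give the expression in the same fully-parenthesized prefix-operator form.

1. [mul_one →] (((b + (- (- c))) * (- (- c))) * 1)  →  ((b + (- (- c))) * (- (- c)))
2. [neg_neg →] (- (- c))  →  c;  E = ((b + (- (- c))) * c)
3. [add_comm →] (b + (- (- c)))  →  ((- (- c)) + b);  E = (((- (- c)) + b) * c)
4. [neg_neg →] (- (- c))  →  c;  cost 5 ≤ 5, done

((c + b) * c)   [cost 5]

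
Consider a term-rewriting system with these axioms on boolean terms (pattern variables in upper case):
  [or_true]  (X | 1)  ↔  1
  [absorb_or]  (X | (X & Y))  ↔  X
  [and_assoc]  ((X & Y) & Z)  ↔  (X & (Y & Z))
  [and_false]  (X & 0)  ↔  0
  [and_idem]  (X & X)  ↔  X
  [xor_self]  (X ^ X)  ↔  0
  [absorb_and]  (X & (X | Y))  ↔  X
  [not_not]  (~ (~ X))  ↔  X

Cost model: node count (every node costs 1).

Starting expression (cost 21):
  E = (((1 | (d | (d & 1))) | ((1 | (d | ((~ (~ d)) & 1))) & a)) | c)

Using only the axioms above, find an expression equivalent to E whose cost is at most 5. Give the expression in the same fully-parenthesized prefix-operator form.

(1) (~ (~ d))  =[not_not →]=  d    ⊢ (((1 | (d | (d & 1))) | ((1 | (d | (d & 1))) & a)) | c)
(2) ((1 | (d | (d & 1))) | ((1 | (d | (d & 1))) & a))  =[absorb_or →]=  (1 | (d | (d & 1)))    ⊢ ((1 | (d | (d & 1))) | c)
(3) (d | (d & 1))  =[absorb_or →]=  d    ⊢ cost 5, within 5

((1 | d) | c)   [cost 5]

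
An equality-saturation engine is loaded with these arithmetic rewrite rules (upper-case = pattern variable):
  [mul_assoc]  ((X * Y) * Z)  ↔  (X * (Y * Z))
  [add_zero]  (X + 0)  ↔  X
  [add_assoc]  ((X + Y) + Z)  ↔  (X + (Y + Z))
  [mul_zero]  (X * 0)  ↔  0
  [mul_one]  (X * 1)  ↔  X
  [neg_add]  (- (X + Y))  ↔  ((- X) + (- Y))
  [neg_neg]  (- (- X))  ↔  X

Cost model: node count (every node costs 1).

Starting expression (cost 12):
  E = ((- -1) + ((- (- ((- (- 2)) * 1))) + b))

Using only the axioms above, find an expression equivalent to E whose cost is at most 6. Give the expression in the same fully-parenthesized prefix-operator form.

(1) (- (- ((- (- 2)) * 1)))  =[neg_neg →]=  ((- (- 2)) * 1)    ⊢ ((- -1) + (((- (- 2)) * 1) + b))
(2) ((- (- 2)) * 1)  =[mul_one →]=  (- (- 2))    ⊢ ((- -1) + ((- (- 2)) + b))
(3) (- (- 2))  =[neg_neg →]=  2    ⊢ cost 6, within 6

((- -1) + (2 + b))   [cost 6]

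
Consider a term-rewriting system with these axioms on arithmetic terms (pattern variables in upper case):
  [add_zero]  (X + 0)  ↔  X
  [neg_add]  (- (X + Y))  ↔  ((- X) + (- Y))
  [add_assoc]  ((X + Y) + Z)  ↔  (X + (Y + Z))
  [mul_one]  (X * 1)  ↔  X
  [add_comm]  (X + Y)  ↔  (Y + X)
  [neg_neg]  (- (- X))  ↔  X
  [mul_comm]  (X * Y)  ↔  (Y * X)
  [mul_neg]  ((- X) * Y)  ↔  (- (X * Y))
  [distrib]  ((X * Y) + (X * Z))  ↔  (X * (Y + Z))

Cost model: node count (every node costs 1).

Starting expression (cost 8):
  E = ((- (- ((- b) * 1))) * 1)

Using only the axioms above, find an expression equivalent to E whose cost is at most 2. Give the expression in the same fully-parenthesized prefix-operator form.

(1) ((- b) * 1)  =[mul_one →]=  (- b)    ⊢ ((- (- (- b))) * 1)
(2) ((- (- (- b))) * 1)  =[mul_one →]=  (- (- (- b)))
(3) (- (- (- b)))  =[neg_neg →]=  (- b)    ⊢ cost 2, within 2

(- b)   [cost 2]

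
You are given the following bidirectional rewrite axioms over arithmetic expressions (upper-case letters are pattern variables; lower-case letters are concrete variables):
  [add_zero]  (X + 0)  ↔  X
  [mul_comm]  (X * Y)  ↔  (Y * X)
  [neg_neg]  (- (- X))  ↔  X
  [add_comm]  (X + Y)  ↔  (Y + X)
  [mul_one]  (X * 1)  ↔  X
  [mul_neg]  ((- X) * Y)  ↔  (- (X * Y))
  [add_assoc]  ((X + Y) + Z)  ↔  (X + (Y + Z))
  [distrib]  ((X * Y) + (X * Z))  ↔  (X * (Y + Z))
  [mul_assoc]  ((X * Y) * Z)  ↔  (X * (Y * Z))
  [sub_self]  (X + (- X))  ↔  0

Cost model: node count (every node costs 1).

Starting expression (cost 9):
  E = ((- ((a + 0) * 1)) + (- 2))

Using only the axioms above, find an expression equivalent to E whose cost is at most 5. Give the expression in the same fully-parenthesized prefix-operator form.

((- 2) + (- a))   [cost 5]

1. [add_comm →] ((- ((a + 0) * 1)) + (- 2))  →  ((- 2) + (- ((a + 0) * 1)))
2. [add_zero →] (a + 0)  →  a;  E = ((- 2) + (- (a * 1)))
3. [mul_one →] (a * 1)  →  a;  cost 5 ≤ 5, done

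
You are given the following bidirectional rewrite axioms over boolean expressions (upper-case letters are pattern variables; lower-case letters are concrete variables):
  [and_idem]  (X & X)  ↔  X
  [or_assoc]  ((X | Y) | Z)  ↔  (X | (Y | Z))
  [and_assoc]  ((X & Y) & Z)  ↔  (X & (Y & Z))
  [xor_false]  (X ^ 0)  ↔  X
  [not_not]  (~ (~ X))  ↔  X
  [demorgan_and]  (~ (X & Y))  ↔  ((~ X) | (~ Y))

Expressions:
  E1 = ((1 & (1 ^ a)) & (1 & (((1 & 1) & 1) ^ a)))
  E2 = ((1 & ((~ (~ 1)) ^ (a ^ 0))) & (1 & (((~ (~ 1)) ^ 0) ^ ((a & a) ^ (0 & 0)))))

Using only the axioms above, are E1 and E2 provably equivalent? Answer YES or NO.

YES

1. [and_idem →] (1 & 1)  →  1;  E1 = ((1 & (1 ^ a)) & (1 & ((1 & 1) ^ a)))
2. [and_idem →] (1 & 1)  →  1;  E1 = ((1 & (1 ^ a)) & (1 & (1 ^ a)))
3. [and_idem →] ((1 & (1 ^ a)) & (1 & (1 ^ a)))  →  (1 & (1 ^ a))
4. [xor_false ←] a  →  (a ^ 0);  E1 = (1 & (1 ^ (a ^ 0)))
5. [not_not ←] 1  →  (~ (~ 1));  E1 = (1 & ((~ (~ 1)) ^ (a ^ 0)))
6. [and_idem ←] (1 & ((~ (~ 1)) ^ (a ^ 0)))  →  ((1 & ((~ (~ 1)) ^ (a ^ 0))) & (1 & ((~ (~ 1)) ^ (a ^ 0))))
7. [and_idem ←] a  →  (a & a);  E1 = ((1 & ((~ (~ 1)) ^ (a ^ 0))) & (1 & ((~ (~ 1)) ^ ((a & a) ^ 0))))
8. [and_idem ←] 0  →  (0 & 0);  E1 = ((1 & ((~ (~ 1)) ^ (a ^ 0))) & (1 & ((~ (~ 1)) ^ ((a & a) ^ (0 & 0)))))
9. [xor_false ←] (~ (~ 1))  →  ((~ (~ 1)) ^ 0);  this is E2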